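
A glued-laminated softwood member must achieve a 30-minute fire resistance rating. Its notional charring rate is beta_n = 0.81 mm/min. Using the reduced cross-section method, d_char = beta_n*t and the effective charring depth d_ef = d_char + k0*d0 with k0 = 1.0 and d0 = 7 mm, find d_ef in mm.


d_char = 0.81 * 30 = 24.3 mm
d_ef = 24.3 + 1.0*7 = 31.3 mm

31.3 mm


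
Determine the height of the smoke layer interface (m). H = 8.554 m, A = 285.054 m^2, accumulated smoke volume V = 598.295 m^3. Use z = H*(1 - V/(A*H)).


V/(A*H) = 0.24537
1 - 0.24537 = 0.75463
z = 8.554 * 0.75463 = 6.4551 m

6.4551 m


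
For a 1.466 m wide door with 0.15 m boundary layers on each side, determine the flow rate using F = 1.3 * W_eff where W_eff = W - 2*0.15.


W_eff = 1.466 - 0.30 = 1.166 m
F = 1.3 * 1.166 = 1.5158 persons/s

1.5158 persons/s


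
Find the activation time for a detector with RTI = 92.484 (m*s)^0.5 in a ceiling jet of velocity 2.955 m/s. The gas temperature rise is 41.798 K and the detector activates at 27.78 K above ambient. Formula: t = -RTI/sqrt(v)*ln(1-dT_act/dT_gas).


dT_act/dT_gas = 0.66463
ln(1 - 0.66463) = -1.0925
t = -92.484 / sqrt(2.955) * -1.0925 = 58.778 s

58.778 s


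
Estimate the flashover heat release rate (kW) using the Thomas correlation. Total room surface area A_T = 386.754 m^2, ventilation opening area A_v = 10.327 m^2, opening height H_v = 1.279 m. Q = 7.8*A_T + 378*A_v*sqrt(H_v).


7.8*A_T = 3016.7
sqrt(H_v) = 1.1309
378*A_v*sqrt(H_v) = 4414.7
Q = 3016.7 + 4414.7 = 7431.4 kW

7431.4 kW


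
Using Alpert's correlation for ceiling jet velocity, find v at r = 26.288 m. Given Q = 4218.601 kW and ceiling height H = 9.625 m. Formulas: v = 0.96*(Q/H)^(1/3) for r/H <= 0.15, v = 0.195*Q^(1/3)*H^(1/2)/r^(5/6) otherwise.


r/H = 26.288 / 9.625 = 2.7312
r/H > 0.15, so v = 0.195*Q^(1/3)*H^(1/2)/r^(5/6)
Q^(1/3) = 16.158
H^(1/2) = 3.1024
r^(5/6) = 15.245
v = 0.195 * 16.158 * 3.1024 / 15.245 = 0.64120 m/s

0.64120 m/s


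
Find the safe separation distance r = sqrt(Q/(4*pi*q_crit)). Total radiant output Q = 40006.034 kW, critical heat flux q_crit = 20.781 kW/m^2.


4*pi*q_crit = 261.14
Q/(4*pi*q_crit) = 153.20
r = sqrt(153.20) = 12.377 m

12.377 m


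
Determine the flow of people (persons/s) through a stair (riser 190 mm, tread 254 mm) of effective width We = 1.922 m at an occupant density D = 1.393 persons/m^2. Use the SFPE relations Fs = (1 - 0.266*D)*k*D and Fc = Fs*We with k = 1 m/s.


1 - 0.266*D = 1 - 0.266*1.393 = 0.62946
Fs = 0.62946 * 1 * 1.393 = 0.87684 persons/(s*m)
Fc = 0.87684 * 1.922 = 1.6853 persons/s

1.6853 persons/s


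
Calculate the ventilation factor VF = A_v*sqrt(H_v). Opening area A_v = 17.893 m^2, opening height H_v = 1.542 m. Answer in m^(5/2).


sqrt(H_v) = 1.2418
VF = 17.893 * 1.2418 = 22.219 m^(5/2)

22.219 m^(5/2)


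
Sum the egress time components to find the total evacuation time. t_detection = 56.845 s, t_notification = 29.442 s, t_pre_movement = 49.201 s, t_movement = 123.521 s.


Total = 56.845 + 29.442 + 49.201 + 123.521 = 259.009 s

259.009 s


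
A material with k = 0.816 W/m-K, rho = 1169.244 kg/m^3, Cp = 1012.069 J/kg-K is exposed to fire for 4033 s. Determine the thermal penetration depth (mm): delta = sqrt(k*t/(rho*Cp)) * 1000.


alpha = 0.816 / (1169.244 * 1012.069) = 6.8956e-07 m^2/s
alpha * t = 0.0027810
delta = sqrt(0.0027810) * 1000 = 52.735 mm

52.735 mm


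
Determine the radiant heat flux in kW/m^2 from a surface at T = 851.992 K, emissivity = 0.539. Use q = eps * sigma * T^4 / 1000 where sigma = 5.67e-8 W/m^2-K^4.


T^4 = 5.2692e+11
q = 0.539 * 5.67e-8 * 5.2692e+11 / 1000 = 16.103 kW/m^2

16.103 kW/m^2


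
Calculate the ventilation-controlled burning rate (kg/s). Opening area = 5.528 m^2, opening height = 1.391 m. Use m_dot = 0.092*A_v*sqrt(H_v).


sqrt(H_v) = 1.1794
m_dot = 0.092 * 5.528 * 1.1794 = 0.59982 kg/s

0.59982 kg/s


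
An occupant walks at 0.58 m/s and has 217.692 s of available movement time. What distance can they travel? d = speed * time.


d = 0.58 * 217.692 = 126.26 m

126.26 m


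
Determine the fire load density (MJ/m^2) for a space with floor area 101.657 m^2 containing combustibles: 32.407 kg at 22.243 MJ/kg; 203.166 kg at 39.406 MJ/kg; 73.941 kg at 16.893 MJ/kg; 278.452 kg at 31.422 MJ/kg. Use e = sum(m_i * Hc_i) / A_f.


Total energy = 32.407*22.243 + 203.166*39.406 + 73.941*16.893 + 278.452*31.422
= 720.8289 + 8005.959 + 1249.085 + 8749.519
= 18725.39 MJ
e = 18725.39 / 101.657 = 184.20 MJ/m^2

184.20 MJ/m^2


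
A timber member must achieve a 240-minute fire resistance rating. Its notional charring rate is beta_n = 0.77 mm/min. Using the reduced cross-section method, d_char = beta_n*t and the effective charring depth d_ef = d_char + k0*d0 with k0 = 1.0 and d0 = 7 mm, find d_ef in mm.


d_char = 0.77 * 240 = 184.8 mm
d_ef = 184.8 + 1.0*7 = 191.8 mm

191.8 mm


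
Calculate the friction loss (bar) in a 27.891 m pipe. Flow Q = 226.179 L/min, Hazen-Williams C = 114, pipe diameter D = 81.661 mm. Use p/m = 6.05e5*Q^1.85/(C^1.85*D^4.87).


Q^1.85 = 22685
C^1.85 = 6386.7
D^4.87 = 2.0489e+09
p/m = 0.0010488 bar/m
p_total = 0.0010488 * 27.891 = 0.029253 bar

0.029253 bar


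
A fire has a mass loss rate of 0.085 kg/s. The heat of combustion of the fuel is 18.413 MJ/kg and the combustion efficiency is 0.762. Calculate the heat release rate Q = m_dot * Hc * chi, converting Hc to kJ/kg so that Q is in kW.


Hc = 18.413 MJ/kg = 18.413 * 1000 kJ/kg = 18413 kJ/kg
Q = 0.085 kg/s * 18413 kJ/kg * 0.762 = 1192.6 kW

1192.6 kW


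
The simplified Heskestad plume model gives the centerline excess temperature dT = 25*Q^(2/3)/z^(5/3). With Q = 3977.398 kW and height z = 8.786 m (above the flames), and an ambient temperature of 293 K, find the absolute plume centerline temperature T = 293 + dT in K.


Q^(2/3) = 251.03
z^(5/3) = 37.410
dT = 25 * 251.03 / 37.410 = 167.76 K
T = 293 + 167.76 = 460.76 K

460.76 K


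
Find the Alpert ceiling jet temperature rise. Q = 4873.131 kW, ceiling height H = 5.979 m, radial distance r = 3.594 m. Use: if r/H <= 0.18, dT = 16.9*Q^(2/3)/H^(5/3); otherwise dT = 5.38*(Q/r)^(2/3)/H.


r/H = 3.594 / 5.979 = 0.60110
r/H > 0.18, so dT = 5.38*(Q/r)^(2/3)/H
Q/r = 1355.9
(Q/r)^(2/3) = 122.50
dT = 5.38 * 122.50 / 5.979 = 110.23 K

110.23 K


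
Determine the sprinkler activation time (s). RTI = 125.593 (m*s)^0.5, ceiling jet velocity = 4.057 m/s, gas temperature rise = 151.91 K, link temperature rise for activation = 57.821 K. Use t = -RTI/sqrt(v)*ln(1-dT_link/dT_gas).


dT_link/dT_gas = 0.38063
ln(1 - 0.38063) = -0.47905
t = -125.593 / sqrt(4.057) * -0.47905 = 29.870 s

29.870 s


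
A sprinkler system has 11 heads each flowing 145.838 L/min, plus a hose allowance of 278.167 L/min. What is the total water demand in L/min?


Sprinkler demand = 11 * 145.838 = 1604.218 L/min
Total = 1604.218 + 278.167 = 1882.385 L/min

1882.385 L/min


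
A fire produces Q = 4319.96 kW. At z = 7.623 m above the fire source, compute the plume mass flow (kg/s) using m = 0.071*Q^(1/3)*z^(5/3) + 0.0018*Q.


Q^(1/3) = 16.286
z^(5/3) = 29.526
First term = 0.071 * 16.286 * 29.526 = 34.142
Second term = 0.0018 * 4319.96 = 7.7759
m = 41.918 kg/s

41.918 kg/s


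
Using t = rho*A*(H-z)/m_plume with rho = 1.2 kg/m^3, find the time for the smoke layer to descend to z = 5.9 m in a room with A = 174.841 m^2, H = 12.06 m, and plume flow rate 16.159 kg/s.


H - z = 6.16 m
t = 1.2 * 174.841 * 6.16 / 16.159 = 79.982 s

79.982 s


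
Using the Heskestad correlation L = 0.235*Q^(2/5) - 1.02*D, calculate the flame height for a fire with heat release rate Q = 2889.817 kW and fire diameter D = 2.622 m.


Q^(2/5) = 24.230
0.235 * Q^(2/5) = 5.6940
1.02 * D = 2.6744
L = 3.0195 m

3.0195 m


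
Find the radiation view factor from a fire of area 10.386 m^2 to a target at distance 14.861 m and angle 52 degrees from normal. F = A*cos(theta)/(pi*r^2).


cos(52 deg) = 0.61566
pi*r^2 = 693.82
F = 10.386 * 0.61566 / 693.82 = 0.0092160

0.0092160


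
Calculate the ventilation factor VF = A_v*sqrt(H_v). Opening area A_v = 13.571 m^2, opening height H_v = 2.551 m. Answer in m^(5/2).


sqrt(H_v) = 1.5972
VF = 13.571 * 1.5972 = 21.675 m^(5/2)

21.675 m^(5/2)


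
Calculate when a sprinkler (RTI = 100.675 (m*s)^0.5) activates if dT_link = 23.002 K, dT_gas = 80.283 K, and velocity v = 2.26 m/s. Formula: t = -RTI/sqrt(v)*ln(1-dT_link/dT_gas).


dT_link/dT_gas = 0.28651
ln(1 - 0.28651) = -0.33759
t = -100.675 / sqrt(2.26) * -0.33759 = 22.608 s

22.608 s


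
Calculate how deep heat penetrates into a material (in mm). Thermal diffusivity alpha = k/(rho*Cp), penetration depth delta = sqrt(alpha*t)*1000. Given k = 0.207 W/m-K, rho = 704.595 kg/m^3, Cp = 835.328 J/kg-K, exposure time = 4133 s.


alpha = 0.207 / (704.595 * 835.328) = 3.5170e-07 m^2/s
alpha * t = 0.0014536
delta = sqrt(0.0014536) * 1000 = 38.126 mm

38.126 mm


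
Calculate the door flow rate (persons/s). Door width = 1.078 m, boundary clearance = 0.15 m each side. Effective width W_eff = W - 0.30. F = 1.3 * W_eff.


W_eff = 1.078 - 0.30 = 0.778 m
F = 1.3 * 0.778 = 1.0114 persons/s

1.0114 persons/s


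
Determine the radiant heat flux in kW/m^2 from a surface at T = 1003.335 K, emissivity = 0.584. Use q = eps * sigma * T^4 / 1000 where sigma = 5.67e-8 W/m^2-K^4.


T^4 = 1.0134e+12
q = 0.584 * 5.67e-8 * 1.0134e+12 / 1000 = 33.557 kW/m^2

33.557 kW/m^2


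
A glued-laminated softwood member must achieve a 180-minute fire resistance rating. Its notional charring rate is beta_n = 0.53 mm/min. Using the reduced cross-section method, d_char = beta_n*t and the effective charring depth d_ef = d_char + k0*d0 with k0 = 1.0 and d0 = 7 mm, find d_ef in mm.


d_char = 0.53 * 180 = 95.4 mm
d_ef = 95.4 + 1.0*7 = 102.4 mm

102.4 mm


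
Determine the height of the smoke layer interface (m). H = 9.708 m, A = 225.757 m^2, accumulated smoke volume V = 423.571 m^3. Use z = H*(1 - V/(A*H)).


V/(A*H) = 0.19327
1 - 0.19327 = 0.80673
z = 9.708 * 0.80673 = 7.8318 m

7.8318 m


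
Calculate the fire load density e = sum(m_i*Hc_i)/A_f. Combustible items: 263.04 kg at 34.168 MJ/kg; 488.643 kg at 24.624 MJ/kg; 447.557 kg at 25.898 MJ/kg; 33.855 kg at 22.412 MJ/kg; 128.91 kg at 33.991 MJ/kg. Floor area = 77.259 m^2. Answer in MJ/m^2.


Total energy = 263.04*34.168 + 488.643*24.624 + 447.557*25.898 + 33.855*22.412 + 128.91*33.991
= 8987.551 + 12032.35 + 11590.83 + 758.7583 + 4381.780
= 37751.27 MJ
e = 37751.27 / 77.259 = 488.63 MJ/m^2

488.63 MJ/m^2


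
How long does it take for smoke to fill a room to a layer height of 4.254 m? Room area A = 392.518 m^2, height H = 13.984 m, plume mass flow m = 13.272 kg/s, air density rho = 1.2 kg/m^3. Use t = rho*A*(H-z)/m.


H - z = 9.73 m
t = 1.2 * 392.518 * 9.73 / 13.272 = 345.32 s

345.32 s


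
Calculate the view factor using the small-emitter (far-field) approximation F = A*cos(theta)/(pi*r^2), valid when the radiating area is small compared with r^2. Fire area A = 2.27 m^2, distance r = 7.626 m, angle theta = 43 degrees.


cos(43 deg) = 0.73135
pi*r^2 = 182.70
F = 2.27 * 0.73135 / 182.70 = 0.0090868

0.0090868


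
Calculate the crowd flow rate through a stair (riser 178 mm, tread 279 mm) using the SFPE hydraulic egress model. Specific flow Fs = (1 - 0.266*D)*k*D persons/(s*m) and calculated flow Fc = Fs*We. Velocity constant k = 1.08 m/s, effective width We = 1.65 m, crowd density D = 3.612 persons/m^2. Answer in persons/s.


1 - 0.266*D = 1 - 0.266*3.612 = 0.039208
Fs = 0.039208 * 1.08 * 3.612 = 0.15295 persons/(s*m)
Fc = 0.15295 * 1.65 = 0.25237 persons/s

0.25237 persons/s


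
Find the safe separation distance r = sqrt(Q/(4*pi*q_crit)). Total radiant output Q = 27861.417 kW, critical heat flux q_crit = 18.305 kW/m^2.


4*pi*q_crit = 230.03
Q/(4*pi*q_crit) = 121.12
r = sqrt(121.12) = 11.006 m

11.006 m


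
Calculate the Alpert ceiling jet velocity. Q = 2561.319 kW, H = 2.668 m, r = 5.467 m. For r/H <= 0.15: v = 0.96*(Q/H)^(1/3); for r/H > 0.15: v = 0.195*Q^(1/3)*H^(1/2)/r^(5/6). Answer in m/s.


r/H = 5.467 / 2.668 = 2.0491
r/H > 0.15, so v = 0.195*Q^(1/3)*H^(1/2)/r^(5/6)
Q^(1/3) = 13.682
H^(1/2) = 1.6334
r^(5/6) = 4.1190
v = 0.195 * 13.682 * 1.6334 / 4.1190 = 1.0580 m/s

1.0580 m/s


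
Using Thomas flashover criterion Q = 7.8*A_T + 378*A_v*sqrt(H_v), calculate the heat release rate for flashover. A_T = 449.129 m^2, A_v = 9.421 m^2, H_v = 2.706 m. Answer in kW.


7.8*A_T = 3503.2
sqrt(H_v) = 1.6450
378*A_v*sqrt(H_v) = 5858.0
Q = 3503.2 + 5858.0 = 9361.3 kW

9361.3 kW


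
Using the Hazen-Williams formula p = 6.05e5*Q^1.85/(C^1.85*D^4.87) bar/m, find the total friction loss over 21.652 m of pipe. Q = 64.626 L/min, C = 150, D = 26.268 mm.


Q^1.85 = 2234.9
C^1.85 = 10611
D^4.87 = 8177292
p/m = 0.015582 bar/m
p_total = 0.015582 * 21.652 = 0.33739 bar

0.33739 bar


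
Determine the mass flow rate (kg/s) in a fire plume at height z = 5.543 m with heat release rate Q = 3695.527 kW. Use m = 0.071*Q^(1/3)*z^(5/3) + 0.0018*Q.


Q^(1/3) = 15.461
z^(5/3) = 17.361
First term = 0.071 * 15.461 * 17.361 = 19.057
Second term = 0.0018 * 3695.527 = 6.6519
m = 25.709 kg/s

25.709 kg/s


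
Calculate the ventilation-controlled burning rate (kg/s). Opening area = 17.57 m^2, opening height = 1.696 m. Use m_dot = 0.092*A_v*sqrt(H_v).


sqrt(H_v) = 1.3023
m_dot = 0.092 * 17.57 * 1.3023 = 2.1051 kg/s

2.1051 kg/s


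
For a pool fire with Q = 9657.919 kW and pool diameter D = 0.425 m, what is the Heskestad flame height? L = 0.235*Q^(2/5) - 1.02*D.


Q^(2/5) = 39.260
0.235 * Q^(2/5) = 9.2262
1.02 * D = 0.43350
L = 8.7927 m

8.7927 m


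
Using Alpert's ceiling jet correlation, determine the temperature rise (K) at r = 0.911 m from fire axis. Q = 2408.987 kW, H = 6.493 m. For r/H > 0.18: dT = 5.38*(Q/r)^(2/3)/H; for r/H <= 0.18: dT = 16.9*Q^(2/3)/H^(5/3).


r/H = 0.911 / 6.493 = 0.14030
r/H <= 0.18, so dT = 16.9*Q^(2/3)/H^(5/3)
Q^(2/3) = 179.70
H^(5/3) = 22.598
dT = 16.9 * 179.70 / 22.598 = 134.39 K

134.39 K


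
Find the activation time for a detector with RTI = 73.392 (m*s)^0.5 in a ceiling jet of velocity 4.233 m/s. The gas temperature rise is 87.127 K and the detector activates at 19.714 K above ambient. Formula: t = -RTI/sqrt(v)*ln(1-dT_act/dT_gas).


dT_act/dT_gas = 0.22627
ln(1 - 0.22627) = -0.25653
t = -73.392 / sqrt(4.233) * -0.25653 = 9.1508 s

9.1508 s


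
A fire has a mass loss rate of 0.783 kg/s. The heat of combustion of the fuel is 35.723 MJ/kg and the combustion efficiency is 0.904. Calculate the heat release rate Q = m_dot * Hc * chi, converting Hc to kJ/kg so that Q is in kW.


Hc = 35.723 MJ/kg = 35.723 * 1000 kJ/kg = 35723 kJ/kg
Q = 0.783 kg/s * 35723 kJ/kg * 0.904 = 25286 kW

25286 kW


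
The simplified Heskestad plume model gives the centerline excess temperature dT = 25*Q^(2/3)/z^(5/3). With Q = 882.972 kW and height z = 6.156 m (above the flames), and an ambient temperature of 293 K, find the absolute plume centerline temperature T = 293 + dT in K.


Q^(2/3) = 92.037
z^(5/3) = 20.677
dT = 25 * 92.037 / 20.677 = 111.28 K
T = 293 + 111.28 = 404.28 K

404.28 K


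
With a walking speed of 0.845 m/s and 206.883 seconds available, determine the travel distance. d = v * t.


d = 0.845 * 206.883 = 174.82 m

174.82 m


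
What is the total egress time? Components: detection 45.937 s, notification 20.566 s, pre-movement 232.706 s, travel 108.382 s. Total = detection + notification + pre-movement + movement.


Total = 45.937 + 20.566 + 232.706 + 108.382 = 407.591 s

407.591 s


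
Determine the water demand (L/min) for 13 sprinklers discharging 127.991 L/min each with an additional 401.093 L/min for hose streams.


Sprinkler demand = 13 * 127.991 = 1663.883 L/min
Total = 1663.883 + 401.093 = 2064.976 L/min

2064.976 L/min


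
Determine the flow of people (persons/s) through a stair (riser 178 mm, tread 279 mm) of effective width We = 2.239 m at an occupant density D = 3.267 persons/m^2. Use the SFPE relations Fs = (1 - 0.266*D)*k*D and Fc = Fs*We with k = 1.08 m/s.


1 - 0.266*D = 1 - 0.266*3.267 = 0.13098
Fs = 0.13098 * 1.08 * 3.267 = 0.46214 persons/(s*m)
Fc = 0.46214 * 2.239 = 1.0347 persons/s

1.0347 persons/s


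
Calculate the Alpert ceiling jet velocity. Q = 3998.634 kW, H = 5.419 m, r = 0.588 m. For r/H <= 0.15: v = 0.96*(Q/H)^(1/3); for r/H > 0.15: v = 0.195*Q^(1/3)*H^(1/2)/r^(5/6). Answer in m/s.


r/H = 0.588 / 5.419 = 0.10851
r/H <= 0.15, so v = 0.96*(Q/H)^(1/3)
Q/H = 737.89
(Q/H)^(1/3) = 9.0364
v = 0.96 * 9.0364 = 8.6750 m/s

8.6750 m/s


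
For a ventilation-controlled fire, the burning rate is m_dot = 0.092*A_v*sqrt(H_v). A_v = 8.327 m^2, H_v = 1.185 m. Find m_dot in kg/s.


sqrt(H_v) = 1.0886
m_dot = 0.092 * 8.327 * 1.0886 = 0.83394 kg/s

0.83394 kg/s


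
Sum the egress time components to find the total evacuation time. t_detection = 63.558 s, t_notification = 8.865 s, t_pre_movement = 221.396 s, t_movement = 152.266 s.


Total = 63.558 + 8.865 + 221.396 + 152.266 = 446.085 s

446.085 s


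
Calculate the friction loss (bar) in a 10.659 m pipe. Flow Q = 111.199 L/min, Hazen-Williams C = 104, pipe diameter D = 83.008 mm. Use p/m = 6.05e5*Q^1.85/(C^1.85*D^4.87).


Q^1.85 = 6099.4
C^1.85 = 5389.0
D^4.87 = 2.2188e+09
p/m = 0.00030861 bar/m
p_total = 0.00030861 * 10.659 = 0.0032895 bar

0.0032895 bar


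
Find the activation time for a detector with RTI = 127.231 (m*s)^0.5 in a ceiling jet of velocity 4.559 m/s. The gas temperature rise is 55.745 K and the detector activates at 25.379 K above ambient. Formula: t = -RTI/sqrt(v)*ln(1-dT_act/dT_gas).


dT_act/dT_gas = 0.45527
ln(1 - 0.45527) = -0.60746
t = -127.231 / sqrt(4.559) * -0.60746 = 36.198 s

36.198 s


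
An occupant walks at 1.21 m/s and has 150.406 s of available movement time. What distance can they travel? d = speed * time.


d = 1.21 * 150.406 = 181.99 m

181.99 m


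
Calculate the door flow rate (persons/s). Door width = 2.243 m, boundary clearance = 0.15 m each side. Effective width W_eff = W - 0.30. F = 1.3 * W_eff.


W_eff = 2.243 - 0.30 = 1.943 m
F = 1.3 * 1.943 = 2.5259 persons/s

2.5259 persons/s


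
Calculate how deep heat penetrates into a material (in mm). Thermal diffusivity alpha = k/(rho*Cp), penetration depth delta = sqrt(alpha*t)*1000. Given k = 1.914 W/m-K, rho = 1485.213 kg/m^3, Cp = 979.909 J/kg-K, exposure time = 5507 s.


alpha = 1.914 / (1485.213 * 979.909) = 1.3151e-06 m^2/s
alpha * t = 0.0072424
delta = sqrt(0.0072424) * 1000 = 85.102 mm

85.102 mm


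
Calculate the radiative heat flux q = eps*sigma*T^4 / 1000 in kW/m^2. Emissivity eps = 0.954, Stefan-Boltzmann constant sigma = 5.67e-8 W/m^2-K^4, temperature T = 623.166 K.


T^4 = 1.5080e+11
q = 0.954 * 5.67e-8 * 1.5080e+11 / 1000 = 8.1573 kW/m^2

8.1573 kW/m^2


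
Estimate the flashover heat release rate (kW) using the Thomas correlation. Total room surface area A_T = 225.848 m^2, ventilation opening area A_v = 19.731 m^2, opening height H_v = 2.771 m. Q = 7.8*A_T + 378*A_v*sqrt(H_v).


7.8*A_T = 1761.6
sqrt(H_v) = 1.6646
378*A_v*sqrt(H_v) = 12415
Q = 1761.6 + 12415 = 14177 kW

14177 kW


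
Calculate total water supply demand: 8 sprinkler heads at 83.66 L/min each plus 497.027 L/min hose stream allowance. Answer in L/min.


Sprinkler demand = 8 * 83.66 = 669.28 L/min
Total = 669.28 + 497.027 = 1166.307 L/min

1166.307 L/min


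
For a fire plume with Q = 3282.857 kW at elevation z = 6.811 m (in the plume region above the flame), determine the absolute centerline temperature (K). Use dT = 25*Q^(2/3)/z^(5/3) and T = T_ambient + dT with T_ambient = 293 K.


Q^(2/3) = 220.89
z^(5/3) = 24.473
dT = 25 * 220.89 / 24.473 = 225.64 K
T = 293 + 225.64 = 518.64 K

518.64 K


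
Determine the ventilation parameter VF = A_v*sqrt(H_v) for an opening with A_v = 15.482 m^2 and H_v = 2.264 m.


sqrt(H_v) = 1.5047
VF = 15.482 * 1.5047 = 23.295 m^(5/2)

23.295 m^(5/2)


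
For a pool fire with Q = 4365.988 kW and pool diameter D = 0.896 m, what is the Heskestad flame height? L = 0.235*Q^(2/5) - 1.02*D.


Q^(2/5) = 28.578
0.235 * Q^(2/5) = 6.7158
1.02 * D = 0.91392
L = 5.8019 m

5.8019 m


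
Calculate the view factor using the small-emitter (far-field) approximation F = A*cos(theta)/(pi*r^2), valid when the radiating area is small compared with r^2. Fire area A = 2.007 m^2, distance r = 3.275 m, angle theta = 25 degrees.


cos(25 deg) = 0.90631
pi*r^2 = 33.696
F = 2.007 * 0.90631 / 33.696 = 0.053982

0.053982


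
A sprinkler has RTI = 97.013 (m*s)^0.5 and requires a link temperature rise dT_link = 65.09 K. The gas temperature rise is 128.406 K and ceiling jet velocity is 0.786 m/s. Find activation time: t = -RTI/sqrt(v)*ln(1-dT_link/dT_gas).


dT_link/dT_gas = 0.50691
ln(1 - 0.50691) = -0.70706
t = -97.013 / sqrt(0.786) * -0.70706 = 77.370 s

77.370 s


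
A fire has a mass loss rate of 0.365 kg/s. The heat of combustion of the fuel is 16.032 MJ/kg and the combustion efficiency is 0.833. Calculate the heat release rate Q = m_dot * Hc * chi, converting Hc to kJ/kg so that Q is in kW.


Hc = 16.032 MJ/kg = 16.032 * 1000 kJ/kg = 16032 kJ/kg
Q = 0.365 kg/s * 16032 kJ/kg * 0.833 = 4874.4 kW

4874.4 kW


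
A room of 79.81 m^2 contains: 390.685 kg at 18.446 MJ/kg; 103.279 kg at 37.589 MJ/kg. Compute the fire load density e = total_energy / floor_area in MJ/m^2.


Total energy = 390.685*18.446 + 103.279*37.589
= 7206.576 + 3882.154
= 11088.73 MJ
e = 11088.73 / 79.81 = 138.94 MJ/m^2

138.94 MJ/m^2


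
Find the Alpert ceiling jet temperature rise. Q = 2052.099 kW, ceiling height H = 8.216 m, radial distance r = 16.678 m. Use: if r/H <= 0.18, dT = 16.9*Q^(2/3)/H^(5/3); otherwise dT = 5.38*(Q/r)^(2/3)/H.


r/H = 16.678 / 8.216 = 2.0299
r/H > 0.18, so dT = 5.38*(Q/r)^(2/3)/H
Q/r = 123.04
(Q/r)^(2/3) = 24.738
dT = 5.38 * 24.738 / 8.216 = 16.199 K

16.199 K


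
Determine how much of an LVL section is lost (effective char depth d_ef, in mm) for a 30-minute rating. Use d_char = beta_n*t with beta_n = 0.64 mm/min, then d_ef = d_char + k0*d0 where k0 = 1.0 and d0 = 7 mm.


d_char = 0.64 * 30 = 19.2 mm
d_ef = 19.2 + 1.0*7 = 26.2 mm

26.2 mm


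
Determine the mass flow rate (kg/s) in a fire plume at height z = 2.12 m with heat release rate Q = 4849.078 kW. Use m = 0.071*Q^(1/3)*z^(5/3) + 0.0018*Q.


Q^(1/3) = 16.926
z^(5/3) = 3.4986
First term = 0.071 * 16.926 * 3.4986 = 4.2044
Second term = 0.0018 * 4849.078 = 8.7283
m = 12.933 kg/s

12.933 kg/s


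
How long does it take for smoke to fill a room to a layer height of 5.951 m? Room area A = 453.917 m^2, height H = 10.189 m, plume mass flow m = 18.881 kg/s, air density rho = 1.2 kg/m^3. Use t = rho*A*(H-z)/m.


H - z = 4.238 m
t = 1.2 * 453.917 * 4.238 / 18.881 = 122.26 s

122.26 s


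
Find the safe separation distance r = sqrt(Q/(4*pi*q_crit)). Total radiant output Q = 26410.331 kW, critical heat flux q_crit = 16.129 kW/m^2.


4*pi*q_crit = 202.68
Q/(4*pi*q_crit) = 130.30
r = sqrt(130.30) = 11.415 m

11.415 m


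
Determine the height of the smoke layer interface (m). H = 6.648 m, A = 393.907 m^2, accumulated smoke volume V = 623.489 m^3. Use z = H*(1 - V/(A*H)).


V/(A*H) = 0.23809
1 - 0.23809 = 0.76191
z = 6.648 * 0.76191 = 5.0652 m

5.0652 m


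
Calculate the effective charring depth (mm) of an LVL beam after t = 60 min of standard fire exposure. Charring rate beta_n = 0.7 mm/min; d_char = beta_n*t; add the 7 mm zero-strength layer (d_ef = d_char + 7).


d_char = 0.7 * 60 = 42 mm
d_ef = 42 + 1.0*7 = 49 mm

49 mm


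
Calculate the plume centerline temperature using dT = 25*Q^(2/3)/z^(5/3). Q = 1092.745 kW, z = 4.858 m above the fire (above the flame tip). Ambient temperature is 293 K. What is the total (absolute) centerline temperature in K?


Q^(2/3) = 106.09
z^(5/3) = 13.935
dT = 25 * 106.09 / 13.935 = 190.34 K
T = 293 + 190.34 = 483.34 K

483.34 K


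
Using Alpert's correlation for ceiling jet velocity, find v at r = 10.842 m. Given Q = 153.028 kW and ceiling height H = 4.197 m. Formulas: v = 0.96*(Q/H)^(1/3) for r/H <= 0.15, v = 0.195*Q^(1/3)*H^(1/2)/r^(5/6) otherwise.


r/H = 10.842 / 4.197 = 2.5833
r/H > 0.15, so v = 0.195*Q^(1/3)*H^(1/2)/r^(5/6)
Q^(1/3) = 5.3488
H^(1/2) = 2.0487
r^(5/6) = 7.2877
v = 0.195 * 5.3488 * 2.0487 / 7.2877 = 0.29320 m/s

0.29320 m/s


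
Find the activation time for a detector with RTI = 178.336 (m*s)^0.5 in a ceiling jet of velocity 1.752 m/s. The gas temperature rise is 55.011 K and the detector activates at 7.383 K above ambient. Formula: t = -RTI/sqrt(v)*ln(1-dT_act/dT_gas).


dT_act/dT_gas = 0.13421
ln(1 - 0.13421) = -0.14411
t = -178.336 / sqrt(1.752) * -0.14411 = 19.417 s

19.417 s


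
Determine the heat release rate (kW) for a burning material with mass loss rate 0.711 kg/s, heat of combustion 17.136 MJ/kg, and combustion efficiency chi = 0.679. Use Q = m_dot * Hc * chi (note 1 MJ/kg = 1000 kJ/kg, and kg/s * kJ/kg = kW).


Hc = 17.136 MJ/kg = 17.136 * 1000 kJ/kg = 17136 kJ/kg
Q = 0.711 kg/s * 17136 kJ/kg * 0.679 = 8272.7 kW

8272.7 kW


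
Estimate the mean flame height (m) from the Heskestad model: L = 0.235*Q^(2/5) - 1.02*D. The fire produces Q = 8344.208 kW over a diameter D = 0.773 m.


Q^(2/5) = 37.030
0.235 * Q^(2/5) = 8.7021
1.02 * D = 0.78846
L = 7.9136 m

7.9136 m


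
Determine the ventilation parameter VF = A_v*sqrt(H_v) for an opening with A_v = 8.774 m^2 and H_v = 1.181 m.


sqrt(H_v) = 1.0867
VF = 8.774 * 1.0867 = 9.5350 m^(5/2)

9.5350 m^(5/2)


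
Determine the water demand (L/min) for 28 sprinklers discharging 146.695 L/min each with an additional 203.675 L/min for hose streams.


Sprinkler demand = 28 * 146.695 = 4107.46 L/min
Total = 4107.46 + 203.675 = 4311.135 L/min

4311.135 L/min


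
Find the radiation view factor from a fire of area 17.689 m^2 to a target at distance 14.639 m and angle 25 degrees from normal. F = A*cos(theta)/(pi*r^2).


cos(25 deg) = 0.90631
pi*r^2 = 673.24
F = 17.689 * 0.90631 / 673.24 = 0.023813

0.023813


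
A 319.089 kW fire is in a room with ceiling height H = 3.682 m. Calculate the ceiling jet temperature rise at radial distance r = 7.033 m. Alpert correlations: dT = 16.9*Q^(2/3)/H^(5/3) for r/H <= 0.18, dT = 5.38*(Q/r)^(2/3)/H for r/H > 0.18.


r/H = 7.033 / 3.682 = 1.9101
r/H > 0.18, so dT = 5.38*(Q/r)^(2/3)/H
Q/r = 45.370
(Q/r)^(2/3) = 12.721
dT = 5.38 * 12.721 / 3.682 = 18.587 K

18.587 K


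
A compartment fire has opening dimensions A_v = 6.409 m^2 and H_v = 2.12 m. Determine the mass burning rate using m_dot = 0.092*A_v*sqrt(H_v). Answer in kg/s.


sqrt(H_v) = 1.4560
m_dot = 0.092 * 6.409 * 1.4560 = 0.85851 kg/s

0.85851 kg/s


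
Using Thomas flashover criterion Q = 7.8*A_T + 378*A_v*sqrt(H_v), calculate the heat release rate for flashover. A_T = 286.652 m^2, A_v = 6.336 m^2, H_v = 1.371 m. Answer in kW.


7.8*A_T = 2235.9
sqrt(H_v) = 1.1709
378*A_v*sqrt(H_v) = 2804.3
Q = 2235.9 + 2804.3 = 5040.2 kW

5040.2 kW


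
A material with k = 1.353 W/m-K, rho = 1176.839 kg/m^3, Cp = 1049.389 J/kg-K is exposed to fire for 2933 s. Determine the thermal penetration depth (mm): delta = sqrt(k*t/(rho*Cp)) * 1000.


alpha = 1.353 / (1176.839 * 1049.389) = 1.0956e-06 m^2/s
alpha * t = 0.0032133
delta = sqrt(0.0032133) * 1000 = 56.686 mm

56.686 mm


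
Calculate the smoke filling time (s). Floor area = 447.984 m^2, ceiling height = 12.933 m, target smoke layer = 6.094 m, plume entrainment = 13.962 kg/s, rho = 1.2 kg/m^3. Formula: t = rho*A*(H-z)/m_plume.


H - z = 6.839 m
t = 1.2 * 447.984 * 6.839 / 13.962 = 263.32 s

263.32 s


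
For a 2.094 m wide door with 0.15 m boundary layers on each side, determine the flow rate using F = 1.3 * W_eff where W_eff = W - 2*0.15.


W_eff = 2.094 - 0.30 = 1.794 m
F = 1.3 * 1.794 = 2.3322 persons/s

2.3322 persons/s


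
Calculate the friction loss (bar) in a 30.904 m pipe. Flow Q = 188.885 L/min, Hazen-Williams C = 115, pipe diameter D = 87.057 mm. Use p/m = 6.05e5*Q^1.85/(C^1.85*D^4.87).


Q^1.85 = 16254
C^1.85 = 6490.7
D^4.87 = 2.7980e+09
p/m = 0.00054148 bar/m
p_total = 0.00054148 * 30.904 = 0.016734 bar

0.016734 bar


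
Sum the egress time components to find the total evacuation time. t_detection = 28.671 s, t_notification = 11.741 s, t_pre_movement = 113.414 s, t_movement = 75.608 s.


Total = 28.671 + 11.741 + 113.414 + 75.608 = 229.434 s

229.434 s


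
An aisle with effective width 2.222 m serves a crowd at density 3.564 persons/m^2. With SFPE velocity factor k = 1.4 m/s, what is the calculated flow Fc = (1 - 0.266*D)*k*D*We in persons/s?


1 - 0.266*D = 1 - 0.266*3.564 = 0.051976
Fs = 0.051976 * 1.4 * 3.564 = 0.25934 persons/(s*m)
Fc = 0.25934 * 2.222 = 0.57625 persons/s

0.57625 persons/s


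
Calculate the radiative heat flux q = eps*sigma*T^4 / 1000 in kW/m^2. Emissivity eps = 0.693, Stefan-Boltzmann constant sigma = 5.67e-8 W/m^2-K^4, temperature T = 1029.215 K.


T^4 = 1.1221e+12
q = 0.693 * 5.67e-8 * 1.1221e+12 / 1000 = 44.090 kW/m^2

44.090 kW/m^2


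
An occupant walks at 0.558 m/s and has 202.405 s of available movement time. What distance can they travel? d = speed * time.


d = 0.558 * 202.405 = 112.94 m

112.94 m


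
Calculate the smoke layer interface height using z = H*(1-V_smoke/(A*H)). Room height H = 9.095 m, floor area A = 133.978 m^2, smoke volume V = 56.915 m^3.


V/(A*H) = 0.046708
1 - 0.046708 = 0.95329
z = 9.095 * 0.95329 = 8.6702 m

8.6702 m


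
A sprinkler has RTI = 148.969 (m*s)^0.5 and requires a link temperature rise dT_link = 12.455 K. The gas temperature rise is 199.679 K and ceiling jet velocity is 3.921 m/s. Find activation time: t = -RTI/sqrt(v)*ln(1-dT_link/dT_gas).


dT_link/dT_gas = 0.062375
ln(1 - 0.062375) = -0.064405
t = -148.969 / sqrt(3.921) * -0.064405 = 4.8453 s

4.8453 s


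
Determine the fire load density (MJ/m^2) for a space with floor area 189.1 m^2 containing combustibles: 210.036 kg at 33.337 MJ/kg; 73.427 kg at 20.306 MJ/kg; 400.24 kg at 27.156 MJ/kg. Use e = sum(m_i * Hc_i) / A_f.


Total energy = 210.036*33.337 + 73.427*20.306 + 400.24*27.156
= 7001.970 + 1491.009 + 10868.92
= 19361.90 MJ
e = 19361.90 / 189.1 = 102.39 MJ/m^2

102.39 MJ/m^2


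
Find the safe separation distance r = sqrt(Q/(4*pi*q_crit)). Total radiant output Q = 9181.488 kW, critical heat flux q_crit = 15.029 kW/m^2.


4*pi*q_crit = 188.86
Q/(4*pi*q_crit) = 48.615
r = sqrt(48.615) = 6.9725 m

6.9725 m


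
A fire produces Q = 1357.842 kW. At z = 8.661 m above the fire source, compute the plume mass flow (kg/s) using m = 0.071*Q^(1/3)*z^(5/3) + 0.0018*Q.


Q^(1/3) = 11.073
z^(5/3) = 36.527
First term = 0.071 * 11.073 * 36.527 = 28.718
Second term = 0.0018 * 1357.842 = 2.4441
m = 31.162 kg/s

31.162 kg/s


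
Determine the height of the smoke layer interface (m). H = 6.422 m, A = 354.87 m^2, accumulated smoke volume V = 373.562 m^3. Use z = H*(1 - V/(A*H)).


V/(A*H) = 0.16392
1 - 0.16392 = 0.83608
z = 6.422 * 0.83608 = 5.3693 m

5.3693 m


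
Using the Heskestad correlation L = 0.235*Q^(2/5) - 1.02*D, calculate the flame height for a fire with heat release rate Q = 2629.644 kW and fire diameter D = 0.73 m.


Q^(2/5) = 23.332
0.235 * Q^(2/5) = 5.4831
1.02 * D = 0.74460
L = 4.7385 m

4.7385 m


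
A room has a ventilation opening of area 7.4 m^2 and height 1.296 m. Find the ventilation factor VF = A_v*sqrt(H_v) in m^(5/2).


sqrt(H_v) = 1.1384
VF = 7.4 * 1.1384 = 8.4243 m^(5/2)

8.4243 m^(5/2)


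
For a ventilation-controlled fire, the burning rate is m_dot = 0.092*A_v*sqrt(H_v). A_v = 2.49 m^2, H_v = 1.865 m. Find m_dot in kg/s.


sqrt(H_v) = 1.3657
m_dot = 0.092 * 2.49 * 1.3657 = 0.31284 kg/s

0.31284 kg/s


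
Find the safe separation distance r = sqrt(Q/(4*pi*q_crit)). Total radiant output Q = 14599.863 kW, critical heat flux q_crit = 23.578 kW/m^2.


4*pi*q_crit = 296.29
Q/(4*pi*q_crit) = 49.276
r = sqrt(49.276) = 7.0197 m

7.0197 m


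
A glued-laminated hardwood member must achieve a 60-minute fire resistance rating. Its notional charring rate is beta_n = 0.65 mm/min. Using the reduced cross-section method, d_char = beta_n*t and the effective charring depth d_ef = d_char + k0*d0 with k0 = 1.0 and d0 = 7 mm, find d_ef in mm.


d_char = 0.65 * 60 = 39 mm
d_ef = 39 + 1.0*7 = 46 mm

46 mm


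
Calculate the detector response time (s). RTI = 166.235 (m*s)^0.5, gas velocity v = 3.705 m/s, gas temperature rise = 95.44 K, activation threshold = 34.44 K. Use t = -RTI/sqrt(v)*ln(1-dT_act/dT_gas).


dT_act/dT_gas = 0.36085
ln(1 - 0.36085) = -0.44762
t = -166.235 / sqrt(3.705) * -0.44762 = 38.658 s

38.658 s


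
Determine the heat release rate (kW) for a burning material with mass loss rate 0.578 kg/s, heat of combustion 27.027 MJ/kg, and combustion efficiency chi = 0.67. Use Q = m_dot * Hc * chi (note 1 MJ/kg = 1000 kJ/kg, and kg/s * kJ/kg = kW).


Hc = 27.027 MJ/kg = 27.027 * 1000 kJ/kg = 27027 kJ/kg
Q = 0.578 kg/s * 27027 kJ/kg * 0.67 = 10466 kW

10466 kW


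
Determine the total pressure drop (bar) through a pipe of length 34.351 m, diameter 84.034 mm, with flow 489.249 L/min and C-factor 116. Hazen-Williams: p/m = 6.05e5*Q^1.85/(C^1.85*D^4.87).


Q^1.85 = 94543
C^1.85 = 6595.5
D^4.87 = 2.3556e+09
p/m = 0.0036816 bar/m
p_total = 0.0036816 * 34.351 = 0.12647 bar

0.12647 bar


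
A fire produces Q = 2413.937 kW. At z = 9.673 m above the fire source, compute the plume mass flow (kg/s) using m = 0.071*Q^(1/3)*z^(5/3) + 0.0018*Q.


Q^(1/3) = 13.415
z^(5/3) = 43.914
First term = 0.071 * 13.415 * 43.914 = 41.825
Second term = 0.0018 * 2413.937 = 4.3451
m = 46.170 kg/s

46.170 kg/s


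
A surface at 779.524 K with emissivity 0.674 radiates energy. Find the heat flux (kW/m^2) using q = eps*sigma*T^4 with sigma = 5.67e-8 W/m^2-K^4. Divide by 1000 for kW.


T^4 = 3.6925e+11
q = 0.674 * 5.67e-8 * 3.6925e+11 / 1000 = 14.111 kW/m^2

14.111 kW/m^2


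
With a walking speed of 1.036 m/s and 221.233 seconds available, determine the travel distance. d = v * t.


d = 1.036 * 221.233 = 229.20 m

229.20 m


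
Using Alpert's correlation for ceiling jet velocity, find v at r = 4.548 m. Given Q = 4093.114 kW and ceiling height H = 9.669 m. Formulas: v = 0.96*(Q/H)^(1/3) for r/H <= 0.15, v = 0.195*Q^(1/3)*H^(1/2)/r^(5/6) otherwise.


r/H = 4.548 / 9.669 = 0.47037
r/H > 0.15, so v = 0.195*Q^(1/3)*H^(1/2)/r^(5/6)
Q^(1/3) = 15.996
H^(1/2) = 3.1095
r^(5/6) = 3.5333
v = 0.195 * 15.996 * 3.1095 / 3.5333 = 2.7451 m/s

2.7451 m/s


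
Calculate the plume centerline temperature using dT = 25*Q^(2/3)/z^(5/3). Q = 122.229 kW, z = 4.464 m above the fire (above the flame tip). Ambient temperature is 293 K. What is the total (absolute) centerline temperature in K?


Q^(2/3) = 24.629
z^(5/3) = 12.102
dT = 25 * 24.629 / 12.102 = 50.876 K
T = 293 + 50.876 = 343.88 K

343.88 K


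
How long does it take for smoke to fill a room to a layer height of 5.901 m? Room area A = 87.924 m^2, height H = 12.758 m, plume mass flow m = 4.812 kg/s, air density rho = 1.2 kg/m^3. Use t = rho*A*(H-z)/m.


H - z = 6.857 m
t = 1.2 * 87.924 * 6.857 / 4.812 = 150.35 s

150.35 s


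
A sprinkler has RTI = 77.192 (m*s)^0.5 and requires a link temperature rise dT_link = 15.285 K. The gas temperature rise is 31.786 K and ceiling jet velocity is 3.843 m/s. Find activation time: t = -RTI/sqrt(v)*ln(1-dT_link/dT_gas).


dT_link/dT_gas = 0.48087
ln(1 - 0.48087) = -0.65560
t = -77.192 / sqrt(3.843) * -0.65560 = 25.815 s

25.815 s


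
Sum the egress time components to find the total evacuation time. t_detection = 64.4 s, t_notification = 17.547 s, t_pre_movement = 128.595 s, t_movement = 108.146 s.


Total = 64.4 + 17.547 + 128.595 + 108.146 = 318.688 s

318.688 s


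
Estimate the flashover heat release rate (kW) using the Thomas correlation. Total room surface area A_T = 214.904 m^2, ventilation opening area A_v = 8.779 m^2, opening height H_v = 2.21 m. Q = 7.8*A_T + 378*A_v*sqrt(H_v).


7.8*A_T = 1676.3
sqrt(H_v) = 1.4866
378*A_v*sqrt(H_v) = 4933.2
Q = 1676.3 + 4933.2 = 6609.5 kW

6609.5 kW


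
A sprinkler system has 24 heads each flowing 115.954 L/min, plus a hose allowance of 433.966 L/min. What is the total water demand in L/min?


Sprinkler demand = 24 * 115.954 = 2782.896 L/min
Total = 2782.896 + 433.966 = 3216.862 L/min

3216.862 L/min


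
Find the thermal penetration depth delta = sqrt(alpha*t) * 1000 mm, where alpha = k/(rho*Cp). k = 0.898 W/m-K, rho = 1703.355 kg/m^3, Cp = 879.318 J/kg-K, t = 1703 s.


alpha = 0.898 / (1703.355 * 879.318) = 5.9955e-07 m^2/s
alpha * t = 0.0010210
delta = sqrt(0.0010210) * 1000 = 31.954 mm

31.954 mm


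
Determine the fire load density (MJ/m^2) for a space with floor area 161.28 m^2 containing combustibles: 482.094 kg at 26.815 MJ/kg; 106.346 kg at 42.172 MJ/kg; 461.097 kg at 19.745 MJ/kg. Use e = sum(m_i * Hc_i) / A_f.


Total energy = 482.094*26.815 + 106.346*42.172 + 461.097*19.745
= 12927.35 + 4484.824 + 9104.360
= 26516.53 MJ
e = 26516.53 / 161.28 = 164.41 MJ/m^2

164.41 MJ/m^2


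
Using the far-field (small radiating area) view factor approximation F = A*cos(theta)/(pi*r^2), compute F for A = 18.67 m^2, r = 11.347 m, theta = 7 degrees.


cos(7 deg) = 0.99255
pi*r^2 = 404.49
F = 18.67 * 0.99255 / 404.49 = 0.045812

0.045812


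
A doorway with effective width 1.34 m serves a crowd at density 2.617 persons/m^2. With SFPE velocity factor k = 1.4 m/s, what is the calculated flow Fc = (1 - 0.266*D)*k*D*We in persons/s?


1 - 0.266*D = 1 - 0.266*2.617 = 0.30388
Fs = 0.30388 * 1.4 * 2.617 = 1.1133 persons/(s*m)
Fc = 1.1133 * 1.34 = 1.4919 persons/s

1.4919 persons/s


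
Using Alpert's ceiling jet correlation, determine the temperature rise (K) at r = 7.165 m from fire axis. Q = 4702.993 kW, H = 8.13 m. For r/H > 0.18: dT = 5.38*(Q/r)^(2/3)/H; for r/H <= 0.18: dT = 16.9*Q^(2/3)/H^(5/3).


r/H = 7.165 / 8.13 = 0.88130
r/H > 0.18, so dT = 5.38*(Q/r)^(2/3)/H
Q/r = 656.38
(Q/r)^(2/3) = 75.528
dT = 5.38 * 75.528 / 8.13 = 49.980 K

49.980 K


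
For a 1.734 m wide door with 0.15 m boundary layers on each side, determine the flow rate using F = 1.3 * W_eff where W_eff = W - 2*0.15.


W_eff = 1.734 - 0.30 = 1.434 m
F = 1.3 * 1.434 = 1.8642 persons/s

1.8642 persons/s


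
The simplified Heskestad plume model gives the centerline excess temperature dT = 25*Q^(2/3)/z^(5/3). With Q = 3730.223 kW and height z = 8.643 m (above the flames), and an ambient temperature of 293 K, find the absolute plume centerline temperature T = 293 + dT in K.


Q^(2/3) = 240.52
z^(5/3) = 36.401
dT = 25 * 240.52 / 36.401 = 165.19 K
T = 293 + 165.19 = 458.19 K

458.19 K


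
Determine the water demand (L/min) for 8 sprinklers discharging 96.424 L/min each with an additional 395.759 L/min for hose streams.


Sprinkler demand = 8 * 96.424 = 771.392 L/min
Total = 771.392 + 395.759 = 1167.151 L/min

1167.151 L/min


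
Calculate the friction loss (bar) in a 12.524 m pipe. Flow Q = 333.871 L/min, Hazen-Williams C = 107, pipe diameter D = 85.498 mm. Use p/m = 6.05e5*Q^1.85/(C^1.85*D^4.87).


Q^1.85 = 46625
C^1.85 = 5680.2
D^4.87 = 2.5623e+09
p/m = 0.0019382 bar/m
p_total = 0.0019382 * 12.524 = 0.024274 bar

0.024274 bar


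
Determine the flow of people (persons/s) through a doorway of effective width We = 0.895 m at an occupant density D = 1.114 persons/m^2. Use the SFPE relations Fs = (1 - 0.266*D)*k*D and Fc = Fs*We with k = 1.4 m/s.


1 - 0.266*D = 1 - 0.266*1.114 = 0.70368
Fs = 0.70368 * 1.4 * 1.114 = 1.0975 persons/(s*m)
Fc = 1.0975 * 0.895 = 0.98222 persons/s

0.98222 persons/s


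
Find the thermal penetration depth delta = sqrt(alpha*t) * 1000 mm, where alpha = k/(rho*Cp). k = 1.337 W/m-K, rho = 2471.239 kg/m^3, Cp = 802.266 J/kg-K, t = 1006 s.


alpha = 1.337 / (2471.239 * 802.266) = 6.7437e-07 m^2/s
alpha * t = 0.00067842
delta = sqrt(0.00067842) * 1000 = 26.046 mm

26.046 mm
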